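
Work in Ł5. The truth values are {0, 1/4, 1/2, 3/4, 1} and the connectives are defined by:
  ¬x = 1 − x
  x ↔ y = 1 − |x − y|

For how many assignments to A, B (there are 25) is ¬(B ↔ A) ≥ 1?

value 1: 2 assignments (counts)
value 3/4: 4 assignments
value 1/2: 6 assignments
value 1/4: 8 assignments
value 0: 5 assignments
So 2 of the 25 assignments meet the threshold.

2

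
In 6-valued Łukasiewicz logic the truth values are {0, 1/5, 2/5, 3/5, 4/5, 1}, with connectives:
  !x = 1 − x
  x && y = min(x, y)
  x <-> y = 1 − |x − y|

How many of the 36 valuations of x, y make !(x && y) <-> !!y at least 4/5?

value 1: 3 assignments (counts)
value 4/5: 11 assignments (counts)
value 3/5: 4 assignments
value 2/5: 9 assignments
value 1/5: 2 assignments
value 0: 7 assignments
So 14 of the 36 assignments meet the threshold.

14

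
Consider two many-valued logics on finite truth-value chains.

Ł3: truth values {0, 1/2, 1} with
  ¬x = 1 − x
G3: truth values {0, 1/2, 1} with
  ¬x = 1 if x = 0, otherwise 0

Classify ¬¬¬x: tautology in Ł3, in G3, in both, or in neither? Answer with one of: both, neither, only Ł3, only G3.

neither

In Ł3: at x = 1/2 the value is 1/2 — not a tautology.
In G3: at x = 1/2 the value is 0 — not a tautology.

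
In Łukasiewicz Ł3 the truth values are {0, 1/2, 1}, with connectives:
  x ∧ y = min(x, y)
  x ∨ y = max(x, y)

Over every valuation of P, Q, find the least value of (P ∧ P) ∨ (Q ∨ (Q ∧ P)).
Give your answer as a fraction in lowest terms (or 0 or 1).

Take P = 0, Q = 0:
P ∧ P = 0 ∧ 0 = 0
Q ∧ P = 0 ∧ 0 = 0
Q ∨ (Q ∧ P) = 0 ∨ 0 = 0
(P ∧ P) ∨ (Q ∨ (Q ∧ P)) = 0 ∨ 0 = 0
No assignment yields a value below 0, so this is the minimum.

0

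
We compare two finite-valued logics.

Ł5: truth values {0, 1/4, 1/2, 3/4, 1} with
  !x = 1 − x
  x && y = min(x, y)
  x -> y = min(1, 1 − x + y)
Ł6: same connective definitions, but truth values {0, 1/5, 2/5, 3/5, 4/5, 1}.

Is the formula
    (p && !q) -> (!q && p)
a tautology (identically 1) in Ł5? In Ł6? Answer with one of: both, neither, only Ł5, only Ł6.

In Ł5: every assignment gives 1 — tautology.
In Ł6: every assignment gives 1 — tautology.

both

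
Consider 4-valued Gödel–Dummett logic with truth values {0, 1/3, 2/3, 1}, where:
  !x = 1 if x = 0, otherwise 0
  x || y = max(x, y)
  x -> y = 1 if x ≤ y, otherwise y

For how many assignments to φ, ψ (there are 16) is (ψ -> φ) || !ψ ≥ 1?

φ = 0, ψ = 0 ↦ 1  ≥
φ = 0, ψ = 1/3 ↦ 0  <
φ = 0, ψ = 2/3 ↦ 0  <
φ = 0, ψ = 1 ↦ 0  <
φ = 1/3, ψ = 0 ↦ 1  ≥
φ = 1/3, ψ = 1/3 ↦ 1  ≥
φ = 1/3, ψ = 2/3 ↦ 1/3  <
φ = 1/3, ψ = 1 ↦ 1/3  <
φ = 2/3, ψ = 0 ↦ 1  ≥
φ = 2/3, ψ = 1/3 ↦ 1  ≥
φ = 2/3, ψ = 2/3 ↦ 1  ≥
φ = 2/3, ψ = 1 ↦ 2/3  <
φ = 1, ψ = 0 ↦ 1  ≥
φ = 1, ψ = 1/3 ↦ 1  ≥
φ = 1, ψ = 2/3 ↦ 1  ≥
φ = 1, ψ = 1 ↦ 1  ≥
So 10 of the 16 assignments meet the threshold.

10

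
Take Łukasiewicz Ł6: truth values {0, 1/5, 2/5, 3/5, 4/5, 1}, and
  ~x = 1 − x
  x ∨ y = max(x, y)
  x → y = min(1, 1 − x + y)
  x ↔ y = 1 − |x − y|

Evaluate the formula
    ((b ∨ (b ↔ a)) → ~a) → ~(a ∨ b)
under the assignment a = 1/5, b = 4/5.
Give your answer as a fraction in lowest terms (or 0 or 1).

b ↔ a = 4/5 ↔ 1/5 = 2/5
b ∨ (b ↔ a) = 4/5 ∨ 2/5 = 4/5
~a = ~1/5 = 4/5
(b ∨ (b ↔ a)) → ~a = 4/5 → 4/5 = 1
a ∨ b = 1/5 ∨ 4/5 = 4/5
~(a ∨ b) = ~4/5 = 1/5
((b ∨ (b ↔ a)) → ~a) → ~(a ∨ b) = 1 → 1/5 = 1/5

1/5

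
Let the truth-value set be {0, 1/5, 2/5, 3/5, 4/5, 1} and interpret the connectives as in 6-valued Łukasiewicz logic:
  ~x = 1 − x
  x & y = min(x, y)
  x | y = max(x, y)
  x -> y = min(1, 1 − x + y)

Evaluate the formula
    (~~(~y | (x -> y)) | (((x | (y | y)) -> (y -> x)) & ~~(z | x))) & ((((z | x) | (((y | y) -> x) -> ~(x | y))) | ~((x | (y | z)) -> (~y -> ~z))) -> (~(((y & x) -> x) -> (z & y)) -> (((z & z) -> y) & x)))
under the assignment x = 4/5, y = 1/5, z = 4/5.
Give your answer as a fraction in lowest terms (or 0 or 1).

4/5

~y = ~1/5 = 4/5
x -> y = 4/5 -> 1/5 = 2/5
~y | (x -> y) = 4/5 | 2/5 = 4/5
~(~y | (x -> y)) = ~4/5 = 1/5
~~(~y | (x -> y)) = ~1/5 = 4/5
y | y = 1/5 | 1/5 = 1/5
x | (y | y) = 4/5 | 1/5 = 4/5
y -> x = 1/5 -> 4/5 = 1
(x | (y | y)) -> (y -> x) = 4/5 -> 1 = 1
z | x = 4/5 | 4/5 = 4/5
~(z | x) = ~4/5 = 1/5
~~(z | x) = ~1/5 = 4/5
((x | (y | y)) -> (y -> x)) & ~~(z | x) = 1 & 4/5 = 4/5
~~(~y | (x -> y)) | (((x | (y | y)) -> (y -> x)) & ~~(z | x)) = 4/5 | 4/5 = 4/5
z | x = 4/5 | 4/5 = 4/5
y | y = 1/5 | 1/5 = 1/5
(y | y) -> x = 1/5 -> 4/5 = 1
x | y = 4/5 | 1/5 = 4/5
~(x | y) = ~4/5 = 1/5
((y | y) -> x) -> ~(x | y) = 1 -> 1/5 = 1/5
(z | x) | (((y | y) -> x) -> ~(x | y)) = 4/5 | 1/5 = 4/5
y | z = 1/5 | 4/5 = 4/5
x | (y | z) = 4/5 | 4/5 = 4/5
~y = ~1/5 = 4/5
~z = ~4/5 = 1/5
~y -> ~z = 4/5 -> 1/5 = 2/5
(x | (y | z)) -> (~y -> ~z) = 4/5 -> 2/5 = 3/5
~((x | (y | z)) -> (~y -> ~z)) = ~3/5 = 2/5
((z | x) | (((y | y) -> x) -> ~(x | y))) | ~((x | (y | z)) -> (~y -> ~z)) = 4/5 | 2/5 = 4/5
y & x = 1/5 & 4/5 = 1/5
(y & x) -> x = 1/5 -> 4/5 = 1
z & y = 4/5 & 1/5 = 1/5
((y & x) -> x) -> (z & y) = 1 -> 1/5 = 1/5
~(((y & x) -> x) -> (z & y)) = ~1/5 = 4/5
z & z = 4/5 & 4/5 = 4/5
(z & z) -> y = 4/5 -> 1/5 = 2/5
((z & z) -> y) & x = 2/5 & 4/5 = 2/5
~(((y & x) -> x) -> (z & y)) -> (((z & z) -> y) & x) = 4/5 -> 2/5 = 3/5
(((z | x) | (((y | y) -> x) -> ~(x | y))) | ~((x | (y | z)) -> (~y -> ~z))) -> (~(((y & x) -> x) -> (z & y)) -> (((z & z) -> y) & x)) = 4/5 -> 3/5 = 4/5
(~~(~y | (x -> y)) | (((x | (y | y)) -> (y -> x)) & ~~(z | x))) & ((((z | x) | (((y | y) -> x) -> ~(x | y))) | ~((x | (y | z)) -> (~y -> ~z))) -> (~(((y & x) -> x) -> (z & y)) -> (((z & z) -> y) & x))) = 4/5 & 4/5 = 4/5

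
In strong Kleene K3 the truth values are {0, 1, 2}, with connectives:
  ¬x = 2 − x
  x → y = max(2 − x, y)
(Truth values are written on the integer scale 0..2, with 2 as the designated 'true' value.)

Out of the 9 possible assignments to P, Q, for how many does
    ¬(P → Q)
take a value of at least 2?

1

P = 0, Q = 0 ↦ 0  <
P = 0, Q = 1 ↦ 0  <
P = 0, Q = 2 ↦ 0  <
P = 1, Q = 0 ↦ 1  <
P = 1, Q = 1 ↦ 1  <
P = 1, Q = 2 ↦ 0  <
P = 2, Q = 0 ↦ 2  ≥
P = 2, Q = 1 ↦ 1  <
P = 2, Q = 2 ↦ 0  <
So 1 of the 9 assignments meets the threshold.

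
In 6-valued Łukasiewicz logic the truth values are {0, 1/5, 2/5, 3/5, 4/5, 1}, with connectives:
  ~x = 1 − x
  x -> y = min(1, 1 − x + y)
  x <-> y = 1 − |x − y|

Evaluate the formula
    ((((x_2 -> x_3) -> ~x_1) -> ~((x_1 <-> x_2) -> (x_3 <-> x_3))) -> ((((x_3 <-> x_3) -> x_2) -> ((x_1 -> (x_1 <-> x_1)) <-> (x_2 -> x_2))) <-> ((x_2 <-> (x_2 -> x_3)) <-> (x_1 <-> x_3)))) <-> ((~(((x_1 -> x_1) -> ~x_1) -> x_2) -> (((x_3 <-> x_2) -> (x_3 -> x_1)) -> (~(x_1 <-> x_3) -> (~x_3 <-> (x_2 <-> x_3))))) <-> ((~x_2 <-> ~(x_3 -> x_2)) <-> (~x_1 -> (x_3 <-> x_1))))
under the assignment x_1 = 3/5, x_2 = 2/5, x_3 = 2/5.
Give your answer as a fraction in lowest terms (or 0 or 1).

x_2 -> x_3 = 2/5 -> 2/5 = 1
~x_1 = ~3/5 = 2/5
(x_2 -> x_3) -> ~x_1 = 1 -> 2/5 = 2/5
x_1 <-> x_2 = 3/5 <-> 2/5 = 4/5
x_3 <-> x_3 = 2/5 <-> 2/5 = 1
(x_1 <-> x_2) -> (x_3 <-> x_3) = 4/5 -> 1 = 1
~((x_1 <-> x_2) -> (x_3 <-> x_3)) = ~1 = 0
((x_2 -> x_3) -> ~x_1) -> ~((x_1 <-> x_2) -> (x_3 <-> x_3)) = 2/5 -> 0 = 3/5
x_3 <-> x_3 = 2/5 <-> 2/5 = 1
(x_3 <-> x_3) -> x_2 = 1 -> 2/5 = 2/5
x_1 <-> x_1 = 3/5 <-> 3/5 = 1
x_1 -> (x_1 <-> x_1) = 3/5 -> 1 = 1
x_2 -> x_2 = 2/5 -> 2/5 = 1
(x_1 -> (x_1 <-> x_1)) <-> (x_2 -> x_2) = 1 <-> 1 = 1
((x_3 <-> x_3) -> x_2) -> ((x_1 -> (x_1 <-> x_1)) <-> (x_2 -> x_2)) = 2/5 -> 1 = 1
x_2 -> x_3 = 2/5 -> 2/5 = 1
x_2 <-> (x_2 -> x_3) = 2/5 <-> 1 = 2/5
x_1 <-> x_3 = 3/5 <-> 2/5 = 4/5
(x_2 <-> (x_2 -> x_3)) <-> (x_1 <-> x_3) = 2/5 <-> 4/5 = 3/5
(((x_3 <-> x_3) -> x_2) -> ((x_1 -> (x_1 <-> x_1)) <-> (x_2 -> x_2))) <-> ((x_2 <-> (x_2 -> x_3)) <-> (x_1 <-> x_3)) = 1 <-> 3/5 = 3/5
(((x_2 -> x_3) -> ~x_1) -> ~((x_1 <-> x_2) -> (x_3 <-> x_3))) -> ((((x_3 <-> x_3) -> x_2) -> ((x_1 -> (x_1 <-> x_1)) <-> (x_2 -> x_2))) <-> ((x_2 <-> (x_2 -> x_3)) <-> (x_1 <-> x_3))) = 3/5 -> 3/5 = 1
x_1 -> x_1 = 3/5 -> 3/5 = 1
~x_1 = ~3/5 = 2/5
(x_1 -> x_1) -> ~x_1 = 1 -> 2/5 = 2/5
((x_1 -> x_1) -> ~x_1) -> x_2 = 2/5 -> 2/5 = 1
~(((x_1 -> x_1) -> ~x_1) -> x_2) = ~1 = 0
x_3 <-> x_2 = 2/5 <-> 2/5 = 1
x_3 -> x_1 = 2/5 -> 3/5 = 1
(x_3 <-> x_2) -> (x_3 -> x_1) = 1 -> 1 = 1
x_1 <-> x_3 = 3/5 <-> 2/5 = 4/5
~(x_1 <-> x_3) = ~4/5 = 1/5
~x_3 = ~2/5 = 3/5
x_2 <-> x_3 = 2/5 <-> 2/5 = 1
~x_3 <-> (x_2 <-> x_3) = 3/5 <-> 1 = 3/5
~(x_1 <-> x_3) -> (~x_3 <-> (x_2 <-> x_3)) = 1/5 -> 3/5 = 1
((x_3 <-> x_2) -> (x_3 -> x_1)) -> (~(x_1 <-> x_3) -> (~x_3 <-> (x_2 <-> x_3))) = 1 -> 1 = 1
~(((x_1 -> x_1) -> ~x_1) -> x_2) -> (((x_3 <-> x_2) -> (x_3 -> x_1)) -> (~(x_1 <-> x_3) -> (~x_3 <-> (x_2 <-> x_3)))) = 0 -> 1 = 1
~x_2 = ~2/5 = 3/5
x_3 -> x_2 = 2/5 -> 2/5 = 1
~(x_3 -> x_2) = ~1 = 0
~x_2 <-> ~(x_3 -> x_2) = 3/5 <-> 0 = 2/5
~x_1 = ~3/5 = 2/5
x_3 <-> x_1 = 2/5 <-> 3/5 = 4/5
~x_1 -> (x_3 <-> x_1) = 2/5 -> 4/5 = 1
(~x_2 <-> ~(x_3 -> x_2)) <-> (~x_1 -> (x_3 <-> x_1)) = 2/5 <-> 1 = 2/5
(~(((x_1 -> x_1) -> ~x_1) -> x_2) -> (((x_3 <-> x_2) -> (x_3 -> x_1)) -> (~(x_1 <-> x_3) -> (~x_3 <-> (x_2 <-> x_3))))) <-> ((~x_2 <-> ~(x_3 -> x_2)) <-> (~x_1 -> (x_3 <-> x_1))) = 1 <-> 2/5 = 2/5
((((x_2 -> x_3) -> ~x_1) -> ~((x_1 <-> x_2) -> (x_3 <-> x_3))) -> ((((x_3 <-> x_3) -> x_2) -> ((x_1 -> (x_1 <-> x_1)) <-> (x_2 -> x_2))) <-> ((x_2 <-> (x_2 -> x_3)) <-> (x_1 <-> x_3)))) <-> ((~(((x_1 -> x_1) -> ~x_1) -> x_2) -> (((x_3 <-> x_2) -> (x_3 -> x_1)) -> (~(x_1 <-> x_3) -> (~x_3 <-> (x_2 <-> x_3))))) <-> ((~x_2 <-> ~(x_3 -> x_2)) <-> (~x_1 -> (x_3 <-> x_1)))) = 1 <-> 2/5 = 2/5

2/5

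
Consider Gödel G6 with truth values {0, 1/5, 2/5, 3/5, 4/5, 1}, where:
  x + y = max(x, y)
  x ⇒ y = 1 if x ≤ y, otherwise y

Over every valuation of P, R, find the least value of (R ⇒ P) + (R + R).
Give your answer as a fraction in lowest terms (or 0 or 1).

1/5

Take P = 0, R = 1/5:
R ⇒ P = 1/5 ⇒ 0 = 0
R + R = 1/5 + 1/5 = 1/5
(R ⇒ P) + (R + R) = 0 + 1/5 = 1/5
No assignment yields a value below 1/5, so this is the minimum.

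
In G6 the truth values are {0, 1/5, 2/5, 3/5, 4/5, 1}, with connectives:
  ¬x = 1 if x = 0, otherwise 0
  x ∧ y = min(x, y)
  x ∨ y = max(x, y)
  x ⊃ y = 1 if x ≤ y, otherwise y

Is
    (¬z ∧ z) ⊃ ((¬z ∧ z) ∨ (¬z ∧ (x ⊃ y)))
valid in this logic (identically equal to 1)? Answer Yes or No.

At x = 1/5, y = 2/5, z = 1/5, for instance:
¬z = ¬1/5 = 0
¬z ∧ z = 0 ∧ 1/5 = 0
¬z = ¬1/5 = 0
x ⊃ y = 1/5 ⊃ 2/5 = 1
¬z ∧ (x ⊃ y) = 0 ∧ 1 = 0
(¬z ∧ z) ∨ (¬z ∧ (x ⊃ y)) = 0 ∨ 0 = 0
(¬z ∧ z) ⊃ ((¬z ∧ z) ∨ (¬z ∧ (x ⊃ y))) = 0 ⊃ 0 = 1
and checking the remaining 215 assignments likewise gives ≥ 1 in every case.

Yes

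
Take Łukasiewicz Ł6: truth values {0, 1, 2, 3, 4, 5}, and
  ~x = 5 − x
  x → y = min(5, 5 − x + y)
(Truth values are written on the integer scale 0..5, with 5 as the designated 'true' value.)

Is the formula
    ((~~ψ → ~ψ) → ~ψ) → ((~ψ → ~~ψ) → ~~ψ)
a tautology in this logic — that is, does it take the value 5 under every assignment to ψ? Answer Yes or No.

Yes

ψ = 0 ↦ 5
ψ = 1 ↦ 5
ψ = 2 ↦ 5
ψ = 3 ↦ 5
ψ = 4 ↦ 5
ψ = 5 ↦ 5
Every assignment gives a value ≥ 5.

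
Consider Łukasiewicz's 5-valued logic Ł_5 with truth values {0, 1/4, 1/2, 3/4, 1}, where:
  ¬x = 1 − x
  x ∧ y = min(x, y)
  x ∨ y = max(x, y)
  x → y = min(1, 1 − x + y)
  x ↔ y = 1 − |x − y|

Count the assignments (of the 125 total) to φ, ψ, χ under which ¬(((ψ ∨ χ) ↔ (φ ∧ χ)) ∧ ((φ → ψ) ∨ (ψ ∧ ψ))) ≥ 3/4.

value 1: 18 assignments (counts)
value 3/4: 32 assignments (counts)
value 1/2: 40 assignments
value 1/4: 30 assignments
value 0: 5 assignments
So 50 of the 125 assignments meet the threshold.

50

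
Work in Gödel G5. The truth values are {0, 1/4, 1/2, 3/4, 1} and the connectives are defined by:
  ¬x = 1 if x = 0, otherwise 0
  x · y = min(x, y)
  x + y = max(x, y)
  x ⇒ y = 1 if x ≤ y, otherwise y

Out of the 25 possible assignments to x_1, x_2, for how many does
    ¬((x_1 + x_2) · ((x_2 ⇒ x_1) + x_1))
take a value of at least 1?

value 1: 5 assignments (counts)
value 0: 20 assignments
So 5 of the 25 assignments meet the threshold.

5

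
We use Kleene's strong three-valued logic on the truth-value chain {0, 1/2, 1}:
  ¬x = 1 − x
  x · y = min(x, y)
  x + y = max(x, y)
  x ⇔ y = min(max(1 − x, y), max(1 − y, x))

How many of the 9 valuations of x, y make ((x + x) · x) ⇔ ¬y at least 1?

2

x = 0, y = 0 ↦ 0  <
x = 0, y = 1/2 ↦ 1/2  <
x = 0, y = 1 ↦ 1  ≥
x = 1/2, y = 0 ↦ 1/2  <
x = 1/2, y = 1/2 ↦ 1/2  <
x = 1/2, y = 1 ↦ 1/2  <
x = 1, y = 0 ↦ 1  ≥
x = 1, y = 1/2 ↦ 1/2  <
x = 1, y = 1 ↦ 0  <
So 2 of the 9 assignments meet the threshold.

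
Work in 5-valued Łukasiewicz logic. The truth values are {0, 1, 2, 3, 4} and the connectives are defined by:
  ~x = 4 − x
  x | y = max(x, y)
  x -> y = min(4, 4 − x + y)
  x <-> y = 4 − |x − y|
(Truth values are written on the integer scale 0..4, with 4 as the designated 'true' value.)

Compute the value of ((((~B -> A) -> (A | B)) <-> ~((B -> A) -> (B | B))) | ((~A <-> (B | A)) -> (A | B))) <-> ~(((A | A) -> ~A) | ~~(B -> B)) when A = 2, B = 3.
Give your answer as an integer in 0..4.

~B = ~3 = 1
~B -> A = 1 -> 2 = 4
A | B = 2 | 3 = 3
(~B -> A) -> (A | B) = 4 -> 3 = 3
B -> A = 3 -> 2 = 3
B | B = 3 | 3 = 3
(B -> A) -> (B | B) = 3 -> 3 = 4
~((B -> A) -> (B | B)) = ~4 = 0
((~B -> A) -> (A | B)) <-> ~((B -> A) -> (B | B)) = 3 <-> 0 = 1
~A = ~2 = 2
B | A = 3 | 2 = 3
~A <-> (B | A) = 2 <-> 3 = 3
A | B = 2 | 3 = 3
(~A <-> (B | A)) -> (A | B) = 3 -> 3 = 4
(((~B -> A) -> (A | B)) <-> ~((B -> A) -> (B | B))) | ((~A <-> (B | A)) -> (A | B)) = 1 | 4 = 4
A | A = 2 | 2 = 2
~A = ~2 = 2
(A | A) -> ~A = 2 -> 2 = 4
B -> B = 3 -> 3 = 4
~(B -> B) = ~4 = 0
~~(B -> B) = ~0 = 4
((A | A) -> ~A) | ~~(B -> B) = 4 | 4 = 4
~(((A | A) -> ~A) | ~~(B -> B)) = ~4 = 0
((((~B -> A) -> (A | B)) <-> ~((B -> A) -> (B | B))) | ((~A <-> (B | A)) -> (A | B))) <-> ~(((A | A) -> ~A) | ~~(B -> B)) = 4 <-> 0 = 0

0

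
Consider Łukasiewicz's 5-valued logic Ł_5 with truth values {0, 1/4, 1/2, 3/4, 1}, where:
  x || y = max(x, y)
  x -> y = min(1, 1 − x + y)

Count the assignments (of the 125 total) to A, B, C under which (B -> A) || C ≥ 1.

value 1: 85 assignments (counts)
value 3/4: 22 assignments
value 1/2: 12 assignments
value 1/4: 5 assignments
value 0: 1 assignment
So 85 of the 125 assignments meet the threshold.

85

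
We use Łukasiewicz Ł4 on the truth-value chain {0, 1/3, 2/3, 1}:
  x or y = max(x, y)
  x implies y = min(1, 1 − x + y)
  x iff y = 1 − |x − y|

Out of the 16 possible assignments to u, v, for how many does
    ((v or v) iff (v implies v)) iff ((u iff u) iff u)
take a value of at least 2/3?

10

u = 0, v = 0 ↦ 1  ≥
u = 0, v = 1/3 ↦ 2/3  ≥
u = 0, v = 2/3 ↦ 1/3  <
u = 0, v = 1 ↦ 0  <
u = 1/3, v = 0 ↦ 2/3  ≥
u = 1/3, v = 1/3 ↦ 1  ≥
u = 1/3, v = 2/3 ↦ 2/3  ≥
u = 1/3, v = 1 ↦ 1/3  <
u = 2/3, v = 0 ↦ 1/3  <
u = 2/3, v = 1/3 ↦ 2/3  ≥
u = 2/3, v = 2/3 ↦ 1  ≥
u = 2/3, v = 1 ↦ 2/3  ≥
u = 1, v = 0 ↦ 0  <
u = 1, v = 1/3 ↦ 1/3  <
u = 1, v = 2/3 ↦ 2/3  ≥
u = 1, v = 1 ↦ 1  ≥
So 10 of the 16 assignments meet the threshold.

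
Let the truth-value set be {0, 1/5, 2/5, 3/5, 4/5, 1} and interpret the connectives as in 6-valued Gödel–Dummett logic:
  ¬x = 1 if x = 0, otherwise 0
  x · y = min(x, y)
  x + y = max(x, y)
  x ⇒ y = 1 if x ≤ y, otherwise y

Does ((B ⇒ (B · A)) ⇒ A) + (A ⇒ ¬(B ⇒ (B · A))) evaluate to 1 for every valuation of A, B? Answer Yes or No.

Counterexample: take A = 1/5, B = 0.
B · A = 0 · 1/5 = 0
B ⇒ (B · A) = 0 ⇒ 0 = 1
(B ⇒ (B · A)) ⇒ A = 1 ⇒ 1/5 = 1/5
B · A = 0 · 1/5 = 0
B ⇒ (B · A) = 0 ⇒ 0 = 1
¬(B ⇒ (B · A)) = ¬1 = 0
A ⇒ ¬(B ⇒ (B · A)) = 1/5 ⇒ 0 = 0
((B ⇒ (B · A)) ⇒ A) + (A ⇒ ¬(B ⇒ (B · A))) = 1/5 + 0 = 1/5
This gives 1/5 ≠ 1.

No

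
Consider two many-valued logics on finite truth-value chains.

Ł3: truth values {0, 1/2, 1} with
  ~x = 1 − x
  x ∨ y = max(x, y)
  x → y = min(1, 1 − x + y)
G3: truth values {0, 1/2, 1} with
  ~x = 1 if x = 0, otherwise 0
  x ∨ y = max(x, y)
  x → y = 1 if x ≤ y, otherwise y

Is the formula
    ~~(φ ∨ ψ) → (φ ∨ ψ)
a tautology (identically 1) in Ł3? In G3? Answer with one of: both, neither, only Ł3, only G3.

only Ł3

In Ł3: every assignment gives 1 — tautology.
In G3: at φ = 0, ψ = 1/2 the value is 1/2 — not a tautology.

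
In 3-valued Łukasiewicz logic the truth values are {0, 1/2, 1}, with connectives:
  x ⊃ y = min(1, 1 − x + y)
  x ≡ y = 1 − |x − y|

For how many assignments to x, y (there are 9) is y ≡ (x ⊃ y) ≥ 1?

5

x = 0, y = 0 ↦ 0  <
x = 0, y = 1/2 ↦ 1/2  <
x = 0, y = 1 ↦ 1  ≥
x = 1/2, y = 0 ↦ 1/2  <
x = 1/2, y = 1/2 ↦ 1/2  <
x = 1/2, y = 1 ↦ 1  ≥
x = 1, y = 0 ↦ 1  ≥
x = 1, y = 1/2 ↦ 1  ≥
x = 1, y = 1 ↦ 1  ≥
So 5 of the 9 assignments meet the threshold.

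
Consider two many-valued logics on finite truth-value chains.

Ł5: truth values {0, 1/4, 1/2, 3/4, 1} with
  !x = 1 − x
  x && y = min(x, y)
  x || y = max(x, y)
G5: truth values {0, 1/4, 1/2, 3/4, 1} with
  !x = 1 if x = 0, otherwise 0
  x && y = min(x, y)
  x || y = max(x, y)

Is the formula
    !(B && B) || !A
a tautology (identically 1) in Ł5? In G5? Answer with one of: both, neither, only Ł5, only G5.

In Ł5: at A = 1/4, B = 1/4 the value is 3/4 — not a tautology.
In G5: at A = 1/4, B = 1/4 the value is 0 — not a tautology.

neither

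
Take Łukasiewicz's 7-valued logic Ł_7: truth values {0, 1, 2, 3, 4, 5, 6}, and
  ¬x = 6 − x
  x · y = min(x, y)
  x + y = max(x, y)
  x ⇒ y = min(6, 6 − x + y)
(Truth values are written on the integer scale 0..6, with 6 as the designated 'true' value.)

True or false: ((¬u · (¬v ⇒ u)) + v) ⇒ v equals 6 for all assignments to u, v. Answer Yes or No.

Counterexample: take u = 1, v = 0.
¬u = ¬1 = 5
¬v = ¬0 = 6
¬v ⇒ u = 6 ⇒ 1 = 1
¬u · (¬v ⇒ u) = 5 · 1 = 1
(¬u · (¬v ⇒ u)) + v = 1 + 0 = 1
((¬u · (¬v ⇒ u)) + v) ⇒ v = 1 ⇒ 0 = 5
This gives 5 ≠ 6.

No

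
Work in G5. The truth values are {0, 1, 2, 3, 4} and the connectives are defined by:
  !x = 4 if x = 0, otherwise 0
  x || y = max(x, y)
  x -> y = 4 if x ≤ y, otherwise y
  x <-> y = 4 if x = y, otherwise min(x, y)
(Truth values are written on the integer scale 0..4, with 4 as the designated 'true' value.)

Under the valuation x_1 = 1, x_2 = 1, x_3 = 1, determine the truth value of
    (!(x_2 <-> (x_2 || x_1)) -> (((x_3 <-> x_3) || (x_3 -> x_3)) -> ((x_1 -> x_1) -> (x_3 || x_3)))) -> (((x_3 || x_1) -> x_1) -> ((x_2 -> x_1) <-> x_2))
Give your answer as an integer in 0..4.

x_2 || x_1 = 1 || 1 = 1
x_2 <-> (x_2 || x_1) = 1 <-> 1 = 4
!(x_2 <-> (x_2 || x_1)) = !4 = 0
x_3 <-> x_3 = 1 <-> 1 = 4
x_3 -> x_3 = 1 -> 1 = 4
(x_3 <-> x_3) || (x_3 -> x_3) = 4 || 4 = 4
x_1 -> x_1 = 1 -> 1 = 4
x_3 || x_3 = 1 || 1 = 1
(x_1 -> x_1) -> (x_3 || x_3) = 4 -> 1 = 1
((x_3 <-> x_3) || (x_3 -> x_3)) -> ((x_1 -> x_1) -> (x_3 || x_3)) = 4 -> 1 = 1
!(x_2 <-> (x_2 || x_1)) -> (((x_3 <-> x_3) || (x_3 -> x_3)) -> ((x_1 -> x_1) -> (x_3 || x_3))) = 0 -> 1 = 4
x_3 || x_1 = 1 || 1 = 1
(x_3 || x_1) -> x_1 = 1 -> 1 = 4
x_2 -> x_1 = 1 -> 1 = 4
(x_2 -> x_1) <-> x_2 = 4 <-> 1 = 1
((x_3 || x_1) -> x_1) -> ((x_2 -> x_1) <-> x_2) = 4 -> 1 = 1
(!(x_2 <-> (x_2 || x_1)) -> (((x_3 <-> x_3) || (x_3 -> x_3)) -> ((x_1 -> x_1) -> (x_3 || x_3)))) -> (((x_3 || x_1) -> x_1) -> ((x_2 -> x_1) <-> x_2)) = 4 -> 1 = 1

1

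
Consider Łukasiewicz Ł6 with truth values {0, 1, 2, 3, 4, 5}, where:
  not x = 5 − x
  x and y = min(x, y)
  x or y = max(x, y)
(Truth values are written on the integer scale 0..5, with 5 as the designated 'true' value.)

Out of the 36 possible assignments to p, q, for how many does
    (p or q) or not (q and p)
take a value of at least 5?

value 5: 20 assignments (counts)
value 4: 12 assignments
value 3: 4 assignments
So 20 of the 36 assignments meet the threshold.

20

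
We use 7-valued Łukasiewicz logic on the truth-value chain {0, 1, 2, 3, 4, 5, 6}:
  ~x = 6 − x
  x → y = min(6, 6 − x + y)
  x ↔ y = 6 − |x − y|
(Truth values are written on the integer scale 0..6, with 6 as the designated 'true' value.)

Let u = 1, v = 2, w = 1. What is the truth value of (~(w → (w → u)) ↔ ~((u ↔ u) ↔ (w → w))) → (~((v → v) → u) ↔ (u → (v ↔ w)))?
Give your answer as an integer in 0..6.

5

w → u = 1 → 1 = 6
w → (w → u) = 1 → 6 = 6
~(w → (w → u)) = ~6 = 0
u ↔ u = 1 ↔ 1 = 6
w → w = 1 → 1 = 6
(u ↔ u) ↔ (w → w) = 6 ↔ 6 = 6
~((u ↔ u) ↔ (w → w)) = ~6 = 0
~(w → (w → u)) ↔ ~((u ↔ u) ↔ (w → w)) = 0 ↔ 0 = 6
v → v = 2 → 2 = 6
(v → v) → u = 6 → 1 = 1
~((v → v) → u) = ~1 = 5
v ↔ w = 2 ↔ 1 = 5
u → (v ↔ w) = 1 → 5 = 6
~((v → v) → u) ↔ (u → (v ↔ w)) = 5 ↔ 6 = 5
(~(w → (w → u)) ↔ ~((u ↔ u) ↔ (w → w))) → (~((v → v) → u) ↔ (u → (v ↔ w))) = 6 → 5 = 5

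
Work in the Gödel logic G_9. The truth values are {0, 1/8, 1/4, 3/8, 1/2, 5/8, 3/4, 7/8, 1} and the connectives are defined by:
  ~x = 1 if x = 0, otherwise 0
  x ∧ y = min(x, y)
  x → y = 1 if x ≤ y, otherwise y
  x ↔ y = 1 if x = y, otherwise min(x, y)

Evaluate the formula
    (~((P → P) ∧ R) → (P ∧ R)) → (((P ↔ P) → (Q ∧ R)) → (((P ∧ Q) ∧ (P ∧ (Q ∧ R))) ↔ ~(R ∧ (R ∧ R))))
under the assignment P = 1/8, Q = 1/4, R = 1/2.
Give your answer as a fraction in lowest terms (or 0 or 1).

P → P = 1/8 → 1/8 = 1
(P → P) ∧ R = 1 ∧ 1/2 = 1/2
~((P → P) ∧ R) = ~1/2 = 0
P ∧ R = 1/8 ∧ 1/2 = 1/8
~((P → P) ∧ R) → (P ∧ R) = 0 → 1/8 = 1
P ↔ P = 1/8 ↔ 1/8 = 1
Q ∧ R = 1/4 ∧ 1/2 = 1/4
(P ↔ P) → (Q ∧ R) = 1 → 1/4 = 1/4
P ∧ Q = 1/8 ∧ 1/4 = 1/8
Q ∧ R = 1/4 ∧ 1/2 = 1/4
P ∧ (Q ∧ R) = 1/8 ∧ 1/4 = 1/8
(P ∧ Q) ∧ (P ∧ (Q ∧ R)) = 1/8 ∧ 1/8 = 1/8
R ∧ R = 1/2 ∧ 1/2 = 1/2
R ∧ (R ∧ R) = 1/2 ∧ 1/2 = 1/2
~(R ∧ (R ∧ R)) = ~1/2 = 0
((P ∧ Q) ∧ (P ∧ (Q ∧ R))) ↔ ~(R ∧ (R ∧ R)) = 1/8 ↔ 0 = 0
((P ↔ P) → (Q ∧ R)) → (((P ∧ Q) ∧ (P ∧ (Q ∧ R))) ↔ ~(R ∧ (R ∧ R))) = 1/4 → 0 = 0
(~((P → P) ∧ R) → (P ∧ R)) → (((P ↔ P) → (Q ∧ R)) → (((P ∧ Q) ∧ (P ∧ (Q ∧ R))) ↔ ~(R ∧ (R ∧ R)))) = 1 → 0 = 0

0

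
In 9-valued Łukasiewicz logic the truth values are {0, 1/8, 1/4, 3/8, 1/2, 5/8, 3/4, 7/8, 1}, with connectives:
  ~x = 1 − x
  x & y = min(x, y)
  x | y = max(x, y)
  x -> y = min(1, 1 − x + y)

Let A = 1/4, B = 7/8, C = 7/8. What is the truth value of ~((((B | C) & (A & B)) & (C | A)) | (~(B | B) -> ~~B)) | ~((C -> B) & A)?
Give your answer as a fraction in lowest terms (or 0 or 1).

B | C = 7/8 | 7/8 = 7/8
A & B = 1/4 & 7/8 = 1/4
(B | C) & (A & B) = 7/8 & 1/4 = 1/4
C | A = 7/8 | 1/4 = 7/8
((B | C) & (A & B)) & (C | A) = 1/4 & 7/8 = 1/4
B | B = 7/8 | 7/8 = 7/8
~(B | B) = ~7/8 = 1/8
~B = ~7/8 = 1/8
~~B = ~1/8 = 7/8
~(B | B) -> ~~B = 1/8 -> 7/8 = 1
(((B | C) & (A & B)) & (C | A)) | (~(B | B) -> ~~B) = 1/4 | 1 = 1
~((((B | C) & (A & B)) & (C | A)) | (~(B | B) -> ~~B)) = ~1 = 0
C -> B = 7/8 -> 7/8 = 1
(C -> B) & A = 1 & 1/4 = 1/4
~((C -> B) & A) = ~1/4 = 3/4
~((((B | C) & (A & B)) & (C | A)) | (~(B | B) -> ~~B)) | ~((C -> B) & A) = 0 | 3/4 = 3/4

3/4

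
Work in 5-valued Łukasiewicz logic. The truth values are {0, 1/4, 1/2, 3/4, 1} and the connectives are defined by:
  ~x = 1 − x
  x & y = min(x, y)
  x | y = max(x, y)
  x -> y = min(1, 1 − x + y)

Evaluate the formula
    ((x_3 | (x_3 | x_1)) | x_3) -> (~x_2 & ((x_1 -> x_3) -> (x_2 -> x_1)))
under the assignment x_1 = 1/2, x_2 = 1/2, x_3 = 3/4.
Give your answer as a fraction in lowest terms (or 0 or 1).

3/4

x_3 | x_1 = 3/4 | 1/2 = 3/4
x_3 | (x_3 | x_1) = 3/4 | 3/4 = 3/4
(x_3 | (x_3 | x_1)) | x_3 = 3/4 | 3/4 = 3/4
~x_2 = ~1/2 = 1/2
x_1 -> x_3 = 1/2 -> 3/4 = 1
x_2 -> x_1 = 1/2 -> 1/2 = 1
(x_1 -> x_3) -> (x_2 -> x_1) = 1 -> 1 = 1
~x_2 & ((x_1 -> x_3) -> (x_2 -> x_1)) = 1/2 & 1 = 1/2
((x_3 | (x_3 | x_1)) | x_3) -> (~x_2 & ((x_1 -> x_3) -> (x_2 -> x_1))) = 3/4 -> 1/2 = 3/4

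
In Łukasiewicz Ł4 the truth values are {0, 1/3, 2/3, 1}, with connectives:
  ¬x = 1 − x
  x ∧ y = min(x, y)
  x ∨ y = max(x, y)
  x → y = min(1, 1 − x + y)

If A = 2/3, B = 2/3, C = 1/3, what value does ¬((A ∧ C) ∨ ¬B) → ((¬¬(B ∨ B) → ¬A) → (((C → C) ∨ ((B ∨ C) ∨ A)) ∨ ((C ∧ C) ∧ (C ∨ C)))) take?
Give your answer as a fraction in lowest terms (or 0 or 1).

1

A ∧ C = 2/3 ∧ 1/3 = 1/3
¬B = ¬2/3 = 1/3
(A ∧ C) ∨ ¬B = 1/3 ∨ 1/3 = 1/3
¬((A ∧ C) ∨ ¬B) = ¬1/3 = 2/3
B ∨ B = 2/3 ∨ 2/3 = 2/3
¬(B ∨ B) = ¬2/3 = 1/3
¬¬(B ∨ B) = ¬1/3 = 2/3
¬A = ¬2/3 = 1/3
¬¬(B ∨ B) → ¬A = 2/3 → 1/3 = 2/3
C → C = 1/3 → 1/3 = 1
B ∨ C = 2/3 ∨ 1/3 = 2/3
(B ∨ C) ∨ A = 2/3 ∨ 2/3 = 2/3
(C → C) ∨ ((B ∨ C) ∨ A) = 1 ∨ 2/3 = 1
C ∧ C = 1/3 ∧ 1/3 = 1/3
C ∨ C = 1/3 ∨ 1/3 = 1/3
(C ∧ C) ∧ (C ∨ C) = 1/3 ∧ 1/3 = 1/3
((C → C) ∨ ((B ∨ C) ∨ A)) ∨ ((C ∧ C) ∧ (C ∨ C)) = 1 ∨ 1/3 = 1
(¬¬(B ∨ B) → ¬A) → (((C → C) ∨ ((B ∨ C) ∨ A)) ∨ ((C ∧ C) ∧ (C ∨ C))) = 2/3 → 1 = 1
¬((A ∧ C) ∨ ¬B) → ((¬¬(B ∨ B) → ¬A) → (((C → C) ∨ ((B ∨ C) ∨ A)) ∨ ((C ∧ C) ∧ (C ∨ C)))) = 2/3 → 1 = 1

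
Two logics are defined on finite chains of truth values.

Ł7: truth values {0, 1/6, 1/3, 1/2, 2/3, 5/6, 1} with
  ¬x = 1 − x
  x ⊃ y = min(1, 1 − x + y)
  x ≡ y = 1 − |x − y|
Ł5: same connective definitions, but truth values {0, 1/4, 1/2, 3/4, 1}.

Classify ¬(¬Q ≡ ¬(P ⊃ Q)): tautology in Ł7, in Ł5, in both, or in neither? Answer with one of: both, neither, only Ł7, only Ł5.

neither

In Ł7: at P = 0, Q = 1/6 the value is 5/6 — not a tautology.
In Ł5: at P = 0, Q = 1/4 the value is 3/4 — not a tautology.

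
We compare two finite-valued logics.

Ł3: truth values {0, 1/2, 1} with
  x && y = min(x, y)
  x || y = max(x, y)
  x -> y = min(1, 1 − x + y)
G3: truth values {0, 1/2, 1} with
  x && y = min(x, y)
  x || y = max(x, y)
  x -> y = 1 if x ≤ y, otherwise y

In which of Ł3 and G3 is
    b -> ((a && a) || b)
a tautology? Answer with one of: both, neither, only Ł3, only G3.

both

In Ł3: every assignment gives 1 — tautology.
In G3: every assignment gives 1 — tautology.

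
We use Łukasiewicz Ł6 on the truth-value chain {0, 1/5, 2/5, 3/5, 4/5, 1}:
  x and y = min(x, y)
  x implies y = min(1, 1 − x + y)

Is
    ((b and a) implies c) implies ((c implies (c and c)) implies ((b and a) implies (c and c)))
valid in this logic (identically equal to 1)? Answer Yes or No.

Yes

At a = 4/5, b = 1/5, c = 2/5, for instance:
b and a = 1/5 and 4/5 = 1/5
(b and a) implies c = 1/5 implies 2/5 = 1
c and c = 2/5 and 2/5 = 2/5
c implies (c and c) = 2/5 implies 2/5 = 1
(b and a) implies (c and c) = 1/5 implies 2/5 = 1
(c implies (c and c)) implies ((b and a) implies (c and c)) = 1 implies 1 = 1
((b and a) implies c) implies ((c implies (c and c)) implies ((b and a) implies (c and c))) = 1 implies 1 = 1
and checking the remaining 215 assignments likewise gives ≥ 1 in every case.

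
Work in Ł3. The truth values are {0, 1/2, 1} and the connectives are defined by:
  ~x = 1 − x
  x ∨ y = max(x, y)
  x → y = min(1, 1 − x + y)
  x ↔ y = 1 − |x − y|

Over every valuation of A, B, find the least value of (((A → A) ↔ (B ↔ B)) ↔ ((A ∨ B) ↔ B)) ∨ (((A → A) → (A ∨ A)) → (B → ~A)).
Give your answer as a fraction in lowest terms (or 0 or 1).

Take A = 1, B = 1/2:
A → A = 1 → 1 = 1
B ↔ B = 1/2 ↔ 1/2 = 1
(A → A) ↔ (B ↔ B) = 1 ↔ 1 = 1
A ∨ B = 1 ∨ 1/2 = 1
(A ∨ B) ↔ B = 1 ↔ 1/2 = 1/2
((A → A) ↔ (B ↔ B)) ↔ ((A ∨ B) ↔ B) = 1 ↔ 1/2 = 1/2
A → A = 1 → 1 = 1
A ∨ A = 1 ∨ 1 = 1
(A → A) → (A ∨ A) = 1 → 1 = 1
~A = ~1 = 0
B → ~A = 1/2 → 0 = 1/2
((A → A) → (A ∨ A)) → (B → ~A) = 1 → 1/2 = 1/2
(((A → A) ↔ (B ↔ B)) ↔ ((A ∨ B) ↔ B)) ∨ (((A → A) → (A ∨ A)) → (B → ~A)) = 1/2 ∨ 1/2 = 1/2
No assignment yields a value below 1/2, so this is the minimum.

1/2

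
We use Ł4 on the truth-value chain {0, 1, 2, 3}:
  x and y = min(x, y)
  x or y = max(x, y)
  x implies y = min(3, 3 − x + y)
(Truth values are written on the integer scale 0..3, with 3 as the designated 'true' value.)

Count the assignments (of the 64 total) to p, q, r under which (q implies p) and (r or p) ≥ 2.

42

value 3: 22 assignments (counts)
value 2: 20 assignments (counts)
value 1: 15 assignments
value 0: 7 assignments
So 42 of the 64 assignments meet the threshold.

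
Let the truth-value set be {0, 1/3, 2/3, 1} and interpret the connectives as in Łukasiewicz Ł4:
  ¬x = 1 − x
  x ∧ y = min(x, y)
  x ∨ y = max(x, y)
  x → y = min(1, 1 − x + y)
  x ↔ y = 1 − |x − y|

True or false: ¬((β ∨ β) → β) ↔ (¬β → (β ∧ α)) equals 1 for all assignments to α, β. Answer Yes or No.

Counterexample: take α = 0, β = 1/3.
β ∨ β = 1/3 ∨ 1/3 = 1/3
(β ∨ β) → β = 1/3 → 1/3 = 1
¬((β ∨ β) → β) = ¬1 = 0
¬β = ¬1/3 = 2/3
β ∧ α = 1/3 ∧ 0 = 0
¬β → (β ∧ α) = 2/3 → 0 = 1/3
¬((β ∨ β) → β) ↔ (¬β → (β ∧ α)) = 0 ↔ 1/3 = 2/3
This gives 2/3 ≠ 1.

No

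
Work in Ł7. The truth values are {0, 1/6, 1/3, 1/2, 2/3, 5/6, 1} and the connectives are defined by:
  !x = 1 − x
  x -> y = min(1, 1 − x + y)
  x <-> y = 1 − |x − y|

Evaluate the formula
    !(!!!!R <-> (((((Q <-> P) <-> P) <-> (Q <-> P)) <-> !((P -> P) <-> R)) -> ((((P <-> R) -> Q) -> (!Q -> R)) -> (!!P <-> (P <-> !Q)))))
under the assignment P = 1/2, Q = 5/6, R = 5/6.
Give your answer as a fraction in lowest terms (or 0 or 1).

!R = !5/6 = 1/6
!!R = !1/6 = 5/6
!!!R = !5/6 = 1/6
!!!!R = !1/6 = 5/6
Q <-> P = 5/6 <-> 1/2 = 2/3
(Q <-> P) <-> P = 2/3 <-> 1/2 = 5/6
Q <-> P = 5/6 <-> 1/2 = 2/3
((Q <-> P) <-> P) <-> (Q <-> P) = 5/6 <-> 2/3 = 5/6
P -> P = 1/2 -> 1/2 = 1
(P -> P) <-> R = 1 <-> 5/6 = 5/6
!((P -> P) <-> R) = !5/6 = 1/6
(((Q <-> P) <-> P) <-> (Q <-> P)) <-> !((P -> P) <-> R) = 5/6 <-> 1/6 = 1/3
P <-> R = 1/2 <-> 5/6 = 2/3
(P <-> R) -> Q = 2/3 -> 5/6 = 1
!Q = !5/6 = 1/6
!Q -> R = 1/6 -> 5/6 = 1
((P <-> R) -> Q) -> (!Q -> R) = 1 -> 1 = 1
!P = !1/2 = 1/2
!!P = !1/2 = 1/2
!Q = !5/6 = 1/6
P <-> !Q = 1/2 <-> 1/6 = 2/3
!!P <-> (P <-> !Q) = 1/2 <-> 2/3 = 5/6
(((P <-> R) -> Q) -> (!Q -> R)) -> (!!P <-> (P <-> !Q)) = 1 -> 5/6 = 5/6
((((Q <-> P) <-> P) <-> (Q <-> P)) <-> !((P -> P) <-> R)) -> ((((P <-> R) -> Q) -> (!Q -> R)) -> (!!P <-> (P <-> !Q))) = 1/3 -> 5/6 = 1
!!!!R <-> (((((Q <-> P) <-> P) <-> (Q <-> P)) <-> !((P -> P) <-> R)) -> ((((P <-> R) -> Q) -> (!Q -> R)) -> (!!P <-> (P <-> !Q)))) = 5/6 <-> 1 = 5/6
!(!!!!R <-> (((((Q <-> P) <-> P) <-> (Q <-> P)) <-> !((P -> P) <-> R)) -> ((((P <-> R) -> Q) -> (!Q -> R)) -> (!!P <-> (P <-> !Q))))) = !5/6 = 1/6

1/6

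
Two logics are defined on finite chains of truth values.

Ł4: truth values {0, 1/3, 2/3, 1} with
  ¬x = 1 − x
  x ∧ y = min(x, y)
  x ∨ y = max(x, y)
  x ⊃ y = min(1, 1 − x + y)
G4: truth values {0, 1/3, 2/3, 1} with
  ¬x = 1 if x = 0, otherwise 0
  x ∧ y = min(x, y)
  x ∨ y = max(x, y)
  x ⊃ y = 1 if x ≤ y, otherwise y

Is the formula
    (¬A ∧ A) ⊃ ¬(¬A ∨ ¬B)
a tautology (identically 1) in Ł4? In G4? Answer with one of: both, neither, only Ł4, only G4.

In Ł4: at A = 1/3, B = 0 the value is 2/3 — not a tautology.
In G4: every assignment gives 1 — tautology.

only G4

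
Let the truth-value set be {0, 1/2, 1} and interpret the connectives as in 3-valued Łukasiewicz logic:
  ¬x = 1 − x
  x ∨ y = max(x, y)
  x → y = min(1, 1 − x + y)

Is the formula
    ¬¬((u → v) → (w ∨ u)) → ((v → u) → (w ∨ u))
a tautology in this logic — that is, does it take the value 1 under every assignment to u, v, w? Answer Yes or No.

Counterexample: take u = 1/2, v = 0, w = 0.
u → v = 1/2 → 0 = 1/2
w ∨ u = 0 ∨ 1/2 = 1/2
(u → v) → (w ∨ u) = 1/2 → 1/2 = 1
¬((u → v) → (w ∨ u)) = ¬1 = 0
¬¬((u → v) → (w ∨ u)) = ¬0 = 1
v → u = 0 → 1/2 = 1
w ∨ u = 0 ∨ 1/2 = 1/2
(v → u) → (w ∨ u) = 1 → 1/2 = 1/2
¬¬((u → v) → (w ∨ u)) → ((v → u) → (w ∨ u)) = 1 → 1/2 = 1/2
This gives 1/2 ≠ 1.

No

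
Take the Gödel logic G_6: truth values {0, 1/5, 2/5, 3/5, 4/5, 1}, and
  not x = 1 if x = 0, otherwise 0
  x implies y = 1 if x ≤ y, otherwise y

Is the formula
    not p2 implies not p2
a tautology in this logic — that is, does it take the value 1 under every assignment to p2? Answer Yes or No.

Yes

p2 = 0 ↦ 1
p2 = 1/5 ↦ 1
p2 = 2/5 ↦ 1
p2 = 3/5 ↦ 1
p2 = 4/5 ↦ 1
p2 = 1 ↦ 1
Every assignment gives a value ≥ 1.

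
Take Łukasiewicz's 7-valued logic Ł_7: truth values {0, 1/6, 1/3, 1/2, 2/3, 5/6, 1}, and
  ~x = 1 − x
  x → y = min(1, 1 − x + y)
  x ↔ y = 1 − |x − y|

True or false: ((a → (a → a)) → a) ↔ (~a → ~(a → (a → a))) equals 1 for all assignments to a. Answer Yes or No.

a = 0 ↦ 1
a = 1/6 ↦ 1
a = 1/3 ↦ 1
a = 1/2 ↦ 1
a = 2/3 ↦ 1
a = 5/6 ↦ 1
a = 1 ↦ 1
Every assignment gives a value ≥ 1.

Yes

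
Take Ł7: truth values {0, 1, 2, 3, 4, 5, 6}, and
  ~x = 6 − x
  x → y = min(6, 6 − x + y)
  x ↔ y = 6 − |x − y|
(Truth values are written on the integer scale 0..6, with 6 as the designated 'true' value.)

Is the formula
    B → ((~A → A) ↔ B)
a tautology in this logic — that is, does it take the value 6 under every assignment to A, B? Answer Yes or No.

No

Counterexample: take A = 0, B = 4.
~A = ~0 = 6
~A → A = 6 → 0 = 0
(~A → A) ↔ B = 0 ↔ 4 = 2
B → ((~A → A) ↔ B) = 4 → 2 = 4
This gives 4 ≠ 6.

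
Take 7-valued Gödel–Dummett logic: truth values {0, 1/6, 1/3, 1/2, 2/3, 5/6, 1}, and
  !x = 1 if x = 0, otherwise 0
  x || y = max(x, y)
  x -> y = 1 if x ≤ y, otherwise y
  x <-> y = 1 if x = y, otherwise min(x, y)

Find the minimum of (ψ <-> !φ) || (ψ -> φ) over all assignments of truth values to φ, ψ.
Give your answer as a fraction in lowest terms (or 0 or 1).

Take φ = 0, ψ = 1/6:
!φ = !0 = 1
ψ <-> !φ = 1/6 <-> 1 = 1/6
ψ -> φ = 1/6 -> 0 = 0
(ψ <-> !φ) || (ψ -> φ) = 1/6 || 0 = 1/6
No assignment yields a value below 1/6, so this is the minimum.

1/6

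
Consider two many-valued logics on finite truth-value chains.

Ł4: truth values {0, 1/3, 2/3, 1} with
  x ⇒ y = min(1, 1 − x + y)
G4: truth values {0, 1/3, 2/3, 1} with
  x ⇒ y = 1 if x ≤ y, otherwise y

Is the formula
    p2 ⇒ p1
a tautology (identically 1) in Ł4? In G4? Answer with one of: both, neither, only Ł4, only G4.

neither

In Ł4: at p1 = 0, p2 = 1/3 the value is 2/3 — not a tautology.
In G4: at p1 = 0, p2 = 1/3 the value is 0 — not a tautology.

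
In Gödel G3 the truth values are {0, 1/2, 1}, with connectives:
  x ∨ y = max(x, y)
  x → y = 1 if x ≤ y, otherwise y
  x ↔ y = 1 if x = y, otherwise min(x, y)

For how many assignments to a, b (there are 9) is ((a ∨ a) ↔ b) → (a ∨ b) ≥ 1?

a = 0, b = 0 ↦ 0  <
a = 0, b = 1/2 ↦ 1  ≥
a = 0, b = 1 ↦ 1  ≥
a = 1/2, b = 0 ↦ 1  ≥
a = 1/2, b = 1/2 ↦ 1/2  <
a = 1/2, b = 1 ↦ 1  ≥
a = 1, b = 0 ↦ 1  ≥
a = 1, b = 1/2 ↦ 1  ≥
a = 1, b = 1 ↦ 1  ≥
So 7 of the 9 assignments meet the threshold.

7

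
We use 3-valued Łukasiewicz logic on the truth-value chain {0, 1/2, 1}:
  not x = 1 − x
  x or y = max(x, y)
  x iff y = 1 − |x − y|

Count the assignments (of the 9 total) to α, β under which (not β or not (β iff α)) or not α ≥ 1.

α = 0, β = 0 ↦ 1  ≥
α = 0, β = 1/2 ↦ 1  ≥
α = 0, β = 1 ↦ 1  ≥
α = 1/2, β = 0 ↦ 1  ≥
α = 1/2, β = 1/2 ↦ 1/2  <
α = 1/2, β = 1 ↦ 1/2  <
α = 1, β = 0 ↦ 1  ≥
α = 1, β = 1/2 ↦ 1/2  <
α = 1, β = 1 ↦ 0  <
So 5 of the 9 assignments meet the threshold.

5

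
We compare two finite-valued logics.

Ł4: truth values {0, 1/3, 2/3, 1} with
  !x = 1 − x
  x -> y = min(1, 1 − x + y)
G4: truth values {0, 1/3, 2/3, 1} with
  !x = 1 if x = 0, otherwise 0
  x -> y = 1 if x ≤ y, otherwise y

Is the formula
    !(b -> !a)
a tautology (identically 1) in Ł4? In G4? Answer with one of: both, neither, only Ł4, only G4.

In Ł4: at a = 0, b = 0 the value is 0 — not a tautology.
In G4: at a = 0, b = 0 the value is 0 — not a tautology.

neither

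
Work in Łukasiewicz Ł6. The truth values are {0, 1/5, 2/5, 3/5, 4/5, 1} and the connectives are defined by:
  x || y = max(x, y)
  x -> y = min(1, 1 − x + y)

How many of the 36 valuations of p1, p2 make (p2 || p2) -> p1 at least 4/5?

26

value 1: 21 assignments (counts)
value 4/5: 5 assignments (counts)
value 3/5: 4 assignments
value 2/5: 3 assignments
value 1/5: 2 assignments
value 0: 1 assignment
So 26 of the 36 assignments meet the threshold.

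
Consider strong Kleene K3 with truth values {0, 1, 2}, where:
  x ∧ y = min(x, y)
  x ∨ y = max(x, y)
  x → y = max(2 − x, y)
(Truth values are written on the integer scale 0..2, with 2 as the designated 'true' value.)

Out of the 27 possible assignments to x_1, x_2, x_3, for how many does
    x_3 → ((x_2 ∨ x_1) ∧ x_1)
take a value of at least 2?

value 2: 15 assignments (counts)
value 1: 9 assignments
value 0: 3 assignments
So 15 of the 27 assignments meet the threshold.

15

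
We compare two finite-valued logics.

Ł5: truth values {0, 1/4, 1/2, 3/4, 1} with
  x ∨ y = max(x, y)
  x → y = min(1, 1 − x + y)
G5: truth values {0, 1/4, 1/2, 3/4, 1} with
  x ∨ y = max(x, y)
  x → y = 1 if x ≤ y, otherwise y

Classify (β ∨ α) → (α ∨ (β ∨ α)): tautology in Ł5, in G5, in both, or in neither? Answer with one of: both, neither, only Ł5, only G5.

both

In Ł5: every assignment gives 1 — tautology.
In G5: every assignment gives 1 — tautology.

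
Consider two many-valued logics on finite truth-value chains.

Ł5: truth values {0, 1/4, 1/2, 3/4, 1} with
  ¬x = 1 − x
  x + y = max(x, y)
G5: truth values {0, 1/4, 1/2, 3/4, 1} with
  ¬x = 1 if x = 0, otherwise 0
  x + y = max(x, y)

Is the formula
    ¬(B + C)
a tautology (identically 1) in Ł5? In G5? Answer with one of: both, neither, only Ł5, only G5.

neither

In Ł5: at B = 0, C = 1/4 the value is 3/4 — not a tautology.
In G5: at B = 0, C = 1/4 the value is 0 — not a tautology.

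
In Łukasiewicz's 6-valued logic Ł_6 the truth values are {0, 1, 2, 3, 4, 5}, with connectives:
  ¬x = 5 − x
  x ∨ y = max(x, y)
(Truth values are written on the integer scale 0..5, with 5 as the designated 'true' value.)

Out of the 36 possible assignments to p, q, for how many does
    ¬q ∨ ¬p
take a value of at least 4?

value 5: 11 assignments (counts)
value 4: 9 assignments (counts)
value 3: 7 assignments
value 2: 5 assignments
value 1: 3 assignments
value 0: 1 assignment
So 20 of the 36 assignments meet the threshold.

20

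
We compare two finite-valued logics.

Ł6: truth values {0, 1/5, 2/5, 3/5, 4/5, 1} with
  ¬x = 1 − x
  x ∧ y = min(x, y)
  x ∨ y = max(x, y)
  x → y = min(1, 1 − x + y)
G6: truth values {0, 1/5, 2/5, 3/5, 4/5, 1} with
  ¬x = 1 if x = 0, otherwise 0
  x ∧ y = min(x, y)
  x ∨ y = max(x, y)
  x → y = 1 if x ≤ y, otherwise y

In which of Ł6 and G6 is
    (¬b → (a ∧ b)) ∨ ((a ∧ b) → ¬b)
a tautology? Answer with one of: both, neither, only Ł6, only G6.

In Ł6: every assignment gives 1 — tautology.
In G6: every assignment gives 1 — tautology.

both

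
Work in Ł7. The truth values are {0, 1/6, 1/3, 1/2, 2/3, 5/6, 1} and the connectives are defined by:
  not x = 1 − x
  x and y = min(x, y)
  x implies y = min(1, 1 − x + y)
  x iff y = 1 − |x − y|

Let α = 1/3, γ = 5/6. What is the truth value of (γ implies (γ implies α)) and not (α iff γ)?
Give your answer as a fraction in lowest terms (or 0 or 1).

1/2

γ implies α = 5/6 implies 1/3 = 1/2
γ implies (γ implies α) = 5/6 implies 1/2 = 2/3
α iff γ = 1/3 iff 5/6 = 1/2
not (α iff γ) = not 1/2 = 1/2
(γ implies (γ implies α)) and not (α iff γ) = 2/3 and 1/2 = 1/2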